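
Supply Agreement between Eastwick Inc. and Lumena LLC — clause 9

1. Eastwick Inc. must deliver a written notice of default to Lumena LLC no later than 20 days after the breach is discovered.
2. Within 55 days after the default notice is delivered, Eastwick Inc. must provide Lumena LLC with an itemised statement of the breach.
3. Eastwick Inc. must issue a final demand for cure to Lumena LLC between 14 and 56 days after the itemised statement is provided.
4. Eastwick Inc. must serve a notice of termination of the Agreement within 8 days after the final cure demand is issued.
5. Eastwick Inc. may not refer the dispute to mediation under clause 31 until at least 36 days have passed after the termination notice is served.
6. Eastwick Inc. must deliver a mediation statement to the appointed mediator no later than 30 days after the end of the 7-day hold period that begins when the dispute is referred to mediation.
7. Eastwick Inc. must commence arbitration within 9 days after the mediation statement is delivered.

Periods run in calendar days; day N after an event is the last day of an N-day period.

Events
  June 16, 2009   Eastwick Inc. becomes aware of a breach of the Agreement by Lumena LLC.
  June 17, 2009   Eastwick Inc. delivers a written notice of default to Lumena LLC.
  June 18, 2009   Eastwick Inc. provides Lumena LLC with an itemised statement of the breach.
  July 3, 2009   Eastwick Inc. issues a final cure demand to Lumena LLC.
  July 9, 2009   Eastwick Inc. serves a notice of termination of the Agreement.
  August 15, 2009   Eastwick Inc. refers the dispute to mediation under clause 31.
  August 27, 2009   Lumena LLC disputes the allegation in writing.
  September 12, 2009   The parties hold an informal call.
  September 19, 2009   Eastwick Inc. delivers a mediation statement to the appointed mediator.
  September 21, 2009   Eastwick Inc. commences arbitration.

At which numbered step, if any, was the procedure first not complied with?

None — every step was satisfied

(1) due by June 16, 2009 + 20 days = July 6, 2009; completed June 17, 2009, before the deadline.
(2) due by June 17, 2009 + 55 days = August 11, 2009; completed June 18, 2009, before the deadline.
(3) the permitted window runs from June 18, 2009 + 14 = July 2, 2009 to June 18, 2009 + 56 = August 13, 2009; July 3, 2009 falls inside that range.
(4) due by July 3, 2009 + 8 days = July 11, 2009; completed July 9, 2009, before the deadline.
(5) permitted from July 9, 2009 + 36 days = August 14, 2009 onward; done August 15, 2009 — permitted.
(6) due by August 22, 2009 + 30 days = September 21, 2009; completed September 19, 2009, before the deadline.
(7) due by September 19, 2009 + 9 days = September 28, 2009; done September 21, 2009 — timely.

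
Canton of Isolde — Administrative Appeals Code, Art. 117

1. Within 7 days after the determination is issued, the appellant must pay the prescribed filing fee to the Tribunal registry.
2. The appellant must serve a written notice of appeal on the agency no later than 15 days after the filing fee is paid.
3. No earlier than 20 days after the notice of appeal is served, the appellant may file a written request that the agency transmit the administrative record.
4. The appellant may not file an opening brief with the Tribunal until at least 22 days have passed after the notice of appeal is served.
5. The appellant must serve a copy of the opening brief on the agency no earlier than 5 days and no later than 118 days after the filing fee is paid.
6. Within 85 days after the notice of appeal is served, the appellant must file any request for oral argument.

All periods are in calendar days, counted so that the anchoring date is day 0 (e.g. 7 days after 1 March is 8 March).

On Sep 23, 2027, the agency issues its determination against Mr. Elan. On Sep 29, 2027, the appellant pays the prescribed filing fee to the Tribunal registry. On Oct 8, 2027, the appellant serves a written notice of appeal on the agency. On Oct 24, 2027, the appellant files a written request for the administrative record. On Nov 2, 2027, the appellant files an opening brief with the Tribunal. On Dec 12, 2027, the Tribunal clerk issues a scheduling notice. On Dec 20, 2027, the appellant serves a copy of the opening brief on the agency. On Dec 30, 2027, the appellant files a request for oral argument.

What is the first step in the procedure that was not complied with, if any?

Step 3

(1) due by Sep 23, 2027 + 7 days = Sep 30, 2027; Sep 29, 2027 is within that limit.
(2) due by Sep 29, 2027 + 15 days = Oct 14, 2027; done Oct 8, 2027 — timely.
(3) permitted from Oct 8, 2027 + 20 days = Oct 28, 2027 onward; Oct 24, 2027 is 4 days before the earliest permitted date.
Later steps need not be reached.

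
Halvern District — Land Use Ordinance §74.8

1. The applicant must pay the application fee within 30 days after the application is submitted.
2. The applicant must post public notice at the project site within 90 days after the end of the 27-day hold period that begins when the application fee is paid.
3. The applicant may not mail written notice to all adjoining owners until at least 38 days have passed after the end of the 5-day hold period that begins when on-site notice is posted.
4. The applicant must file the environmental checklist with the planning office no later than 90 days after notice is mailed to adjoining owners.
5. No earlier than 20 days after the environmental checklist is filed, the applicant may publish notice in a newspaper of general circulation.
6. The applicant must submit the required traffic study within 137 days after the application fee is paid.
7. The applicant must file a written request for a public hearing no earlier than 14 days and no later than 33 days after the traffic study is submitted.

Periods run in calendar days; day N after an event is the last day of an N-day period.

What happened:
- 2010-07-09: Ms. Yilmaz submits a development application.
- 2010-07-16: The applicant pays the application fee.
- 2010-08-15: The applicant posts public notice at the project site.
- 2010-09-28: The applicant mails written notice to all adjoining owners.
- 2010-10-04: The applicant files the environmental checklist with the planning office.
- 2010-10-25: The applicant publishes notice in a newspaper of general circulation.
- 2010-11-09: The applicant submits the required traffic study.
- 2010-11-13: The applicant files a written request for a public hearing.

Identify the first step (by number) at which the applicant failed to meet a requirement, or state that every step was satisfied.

(1) due by 2010-07-09 + 30 days = 2010-08-08; completed 2010-07-16, before the deadline.
(2) due by 2010-08-12 + 90 days = 2010-11-10; completed 2010-08-15, before the deadline.
(3) permitted from 2010-08-20 + 38 days = 2010-09-27 onward; 2010-09-28 is on or after that date.
(4) due by 2010-09-28 + 90 days = 2010-12-27; completed 2010-10-04, before the deadline.
(5) permitted from 2010-10-04 + 20 days = 2010-10-24 onward; 2010-10-25 is on or after that date.
(6) due by 2010-07-16 + 137 days = 2010-11-30; completed 2010-11-09, before the deadline.
(7) the permitted window runs from 2010-11-09 + 14 = 2010-11-23 to 2010-11-09 + 33 = 2010-12-12; 2010-11-13 is 10 days too early.
The procedure was therefore not followed at step 7.

Step 7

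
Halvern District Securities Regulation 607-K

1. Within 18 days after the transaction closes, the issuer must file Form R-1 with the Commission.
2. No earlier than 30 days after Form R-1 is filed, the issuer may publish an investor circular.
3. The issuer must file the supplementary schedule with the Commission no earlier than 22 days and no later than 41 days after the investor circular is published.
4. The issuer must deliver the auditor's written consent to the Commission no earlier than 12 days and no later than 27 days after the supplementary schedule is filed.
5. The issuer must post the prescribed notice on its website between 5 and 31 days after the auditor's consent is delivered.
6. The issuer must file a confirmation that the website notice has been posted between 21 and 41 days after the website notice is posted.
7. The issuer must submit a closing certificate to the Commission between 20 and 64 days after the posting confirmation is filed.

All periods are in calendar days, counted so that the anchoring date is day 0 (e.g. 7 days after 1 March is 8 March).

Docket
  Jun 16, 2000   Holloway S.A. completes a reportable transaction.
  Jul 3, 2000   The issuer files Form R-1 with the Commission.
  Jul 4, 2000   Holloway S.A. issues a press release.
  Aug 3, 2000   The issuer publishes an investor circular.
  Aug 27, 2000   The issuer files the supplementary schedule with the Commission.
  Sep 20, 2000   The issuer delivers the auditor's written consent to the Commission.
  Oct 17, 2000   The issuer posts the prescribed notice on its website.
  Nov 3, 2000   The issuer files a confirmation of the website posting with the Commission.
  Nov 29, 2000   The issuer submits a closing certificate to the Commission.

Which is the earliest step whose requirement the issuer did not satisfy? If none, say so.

Step 6

(1) due by Jun 16, 2000 + 18 days = Jul 4, 2000; done Jul 3, 2000 — timely.
(2) permitted from Jul 3, 2000 + 30 days = Aug 2, 2000 onward; Aug 3, 2000 is on or after that date.
(3) the permitted window runs from Aug 3, 2000 + 22 = Aug 25, 2000 to Aug 3, 2000 + 41 = Sep 13, 2000; Aug 27, 2000 falls inside that range.
(4) the permitted window runs from Aug 27, 2000 + 12 = Sep 8, 2000 to Aug 27, 2000 + 27 = Sep 23, 2000; Sep 20, 2000 falls inside that range.
(5) the permitted window runs from Sep 20, 2000 + 5 = Sep 25, 2000 to Sep 20, 2000 + 31 = Oct 21, 2000; Oct 17, 2000 falls inside that range.
(6) the permitted window runs from Oct 17, 2000 + 21 = Nov 7, 2000 to Oct 17, 2000 + 41 = Nov 27, 2000; Nov 3, 2000 is 4 days too early.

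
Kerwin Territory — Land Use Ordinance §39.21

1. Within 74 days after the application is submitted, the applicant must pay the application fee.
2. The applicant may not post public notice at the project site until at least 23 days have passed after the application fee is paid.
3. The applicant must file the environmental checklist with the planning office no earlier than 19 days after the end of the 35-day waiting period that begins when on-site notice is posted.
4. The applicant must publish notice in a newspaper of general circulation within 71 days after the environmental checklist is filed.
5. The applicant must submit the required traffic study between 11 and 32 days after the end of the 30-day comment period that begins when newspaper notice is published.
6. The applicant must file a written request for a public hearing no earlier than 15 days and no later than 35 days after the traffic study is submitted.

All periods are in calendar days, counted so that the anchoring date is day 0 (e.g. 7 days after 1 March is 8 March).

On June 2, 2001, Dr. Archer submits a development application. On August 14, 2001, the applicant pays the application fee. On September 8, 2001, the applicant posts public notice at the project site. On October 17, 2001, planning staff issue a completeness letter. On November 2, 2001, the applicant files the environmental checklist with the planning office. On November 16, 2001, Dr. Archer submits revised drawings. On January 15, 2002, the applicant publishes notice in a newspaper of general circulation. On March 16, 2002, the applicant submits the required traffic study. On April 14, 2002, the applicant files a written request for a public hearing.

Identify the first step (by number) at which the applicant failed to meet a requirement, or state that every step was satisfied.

Step 1 — counting 74 days from June 2, 2001 (when the application is submitted) gives a deadline of August 15, 2001; done August 14, 2001 — timely.
Step 2 — must wait 23 days from August 14, 2001 (when the application fee is paid), so not before September 6, 2001; done September 8, 2001 — permitted.
Step 3 — must wait 19 days from October 13, 2001 (end of the 35-day waiting period, which began when on-site notice is posted on September 8, 2001), so not before November 1, 2001; done November 2, 2001 — permitted.
Step 4 — counting 71 days from November 2, 2001 (when the environmental checklist is filed) gives a deadline of January 12, 2002; January 15, 2002 misses that deadline by 3 days.
Later steps need not be reached.

Step 4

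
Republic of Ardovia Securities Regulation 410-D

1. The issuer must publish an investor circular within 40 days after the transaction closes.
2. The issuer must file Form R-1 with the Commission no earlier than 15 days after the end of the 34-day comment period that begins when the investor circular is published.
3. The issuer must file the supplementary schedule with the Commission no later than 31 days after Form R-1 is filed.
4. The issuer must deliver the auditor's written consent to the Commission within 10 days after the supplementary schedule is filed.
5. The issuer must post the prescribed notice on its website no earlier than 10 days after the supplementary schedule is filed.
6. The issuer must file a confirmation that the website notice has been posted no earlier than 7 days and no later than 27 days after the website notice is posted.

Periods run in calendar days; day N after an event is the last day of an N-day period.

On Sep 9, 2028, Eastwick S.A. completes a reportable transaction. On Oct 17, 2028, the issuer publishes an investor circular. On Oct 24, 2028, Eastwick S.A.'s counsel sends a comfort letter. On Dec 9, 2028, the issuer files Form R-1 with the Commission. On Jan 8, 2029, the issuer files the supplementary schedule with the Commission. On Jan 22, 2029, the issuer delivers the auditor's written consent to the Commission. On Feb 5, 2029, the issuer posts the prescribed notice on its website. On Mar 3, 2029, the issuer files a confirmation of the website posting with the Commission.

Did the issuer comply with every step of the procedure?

No

Step 1: 40 days after Sep 9, 2028 (when the transaction closes) is Oct 19, 2028; Oct 17, 2028 is within that limit.
Step 2: the earliest permitted date is 15 days after Nov 20, 2028 (end of the 34-day comment period, which began when the investor circular is published on Oct 17, 2028), i.e. Dec 5, 2028; Dec 9, 2028 is on or after that date.
Step 3: 31 days after Dec 9, 2028 (when Form R-1 is filed) is Jan 9, 2029; completed Jan 8, 2029, before the deadline.
Step 4: 10 days after Jan 8, 2029 (when the supplementary schedule is filed) is Jan 18, 2029; Jan 22, 2029 misses that deadline by 4 days.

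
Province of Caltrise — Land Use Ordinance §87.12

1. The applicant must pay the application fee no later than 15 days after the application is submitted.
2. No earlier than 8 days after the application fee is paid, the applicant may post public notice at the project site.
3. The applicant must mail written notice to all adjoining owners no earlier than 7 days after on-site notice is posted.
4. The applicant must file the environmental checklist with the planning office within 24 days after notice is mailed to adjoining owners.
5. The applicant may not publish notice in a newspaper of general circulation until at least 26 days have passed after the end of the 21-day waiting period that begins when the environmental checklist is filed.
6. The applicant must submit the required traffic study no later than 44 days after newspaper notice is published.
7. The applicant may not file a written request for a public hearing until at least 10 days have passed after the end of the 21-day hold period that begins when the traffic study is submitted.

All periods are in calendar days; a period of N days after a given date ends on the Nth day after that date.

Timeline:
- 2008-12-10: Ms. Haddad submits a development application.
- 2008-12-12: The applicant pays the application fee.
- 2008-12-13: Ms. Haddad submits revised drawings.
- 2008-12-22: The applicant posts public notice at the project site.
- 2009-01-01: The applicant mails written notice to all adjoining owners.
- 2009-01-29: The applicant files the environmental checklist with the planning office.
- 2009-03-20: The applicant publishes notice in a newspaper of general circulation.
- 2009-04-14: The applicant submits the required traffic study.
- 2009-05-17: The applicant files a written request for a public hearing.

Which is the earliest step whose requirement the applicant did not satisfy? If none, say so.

(1) due by 2008-12-10 + 15 days = 2008-12-25; 2008-12-12 is within that limit.
(2) permitted from 2008-12-12 + 8 days = 2008-12-20 onward; done 2008-12-22 — permitted.
(3) permitted from 2008-12-22 + 7 days = 2008-12-29 onward; done 2009-01-01 — permitted.
(4) due by 2009-01-01 + 24 days = 2009-01-25; done 2009-01-29 — 4 days late.
The analysis stops there.

Step 4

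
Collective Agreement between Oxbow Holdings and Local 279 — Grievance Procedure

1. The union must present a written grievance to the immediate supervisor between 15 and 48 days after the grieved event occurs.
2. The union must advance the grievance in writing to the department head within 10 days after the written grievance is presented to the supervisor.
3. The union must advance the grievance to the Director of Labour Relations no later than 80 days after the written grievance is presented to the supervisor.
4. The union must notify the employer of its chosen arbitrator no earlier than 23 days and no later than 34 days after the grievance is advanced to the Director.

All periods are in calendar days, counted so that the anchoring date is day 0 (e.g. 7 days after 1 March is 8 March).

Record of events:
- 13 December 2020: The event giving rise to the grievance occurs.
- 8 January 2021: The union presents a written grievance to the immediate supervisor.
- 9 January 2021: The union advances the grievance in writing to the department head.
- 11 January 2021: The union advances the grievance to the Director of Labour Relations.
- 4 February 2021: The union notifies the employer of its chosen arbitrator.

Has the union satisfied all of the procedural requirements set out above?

Yes

Step 1 — 15 and 48 days from 13 December 2020 (when the grieved event occurs) are 28 December 2020 and 30 January 2021 respectively; 8 January 2021 falls inside that range.
Step 2 — counting 10 days from 8 January 2021 (when the written grievance is presented to the supervisor) gives a deadline of 18 January 2021; 9 January 2021 is within that limit.
Step 3 — counting 80 days from 8 January 2021 (when the written grievance is presented to the supervisor) gives a deadline of 29 March 2021; completed 11 January 2021, before the deadline.
Step 4 — 23 and 34 days from 11 January 2021 (when the grievance is advanced to the Director) are 3 February 2021 and 14 February 2021 respectively; 4 February 2021 falls inside that range.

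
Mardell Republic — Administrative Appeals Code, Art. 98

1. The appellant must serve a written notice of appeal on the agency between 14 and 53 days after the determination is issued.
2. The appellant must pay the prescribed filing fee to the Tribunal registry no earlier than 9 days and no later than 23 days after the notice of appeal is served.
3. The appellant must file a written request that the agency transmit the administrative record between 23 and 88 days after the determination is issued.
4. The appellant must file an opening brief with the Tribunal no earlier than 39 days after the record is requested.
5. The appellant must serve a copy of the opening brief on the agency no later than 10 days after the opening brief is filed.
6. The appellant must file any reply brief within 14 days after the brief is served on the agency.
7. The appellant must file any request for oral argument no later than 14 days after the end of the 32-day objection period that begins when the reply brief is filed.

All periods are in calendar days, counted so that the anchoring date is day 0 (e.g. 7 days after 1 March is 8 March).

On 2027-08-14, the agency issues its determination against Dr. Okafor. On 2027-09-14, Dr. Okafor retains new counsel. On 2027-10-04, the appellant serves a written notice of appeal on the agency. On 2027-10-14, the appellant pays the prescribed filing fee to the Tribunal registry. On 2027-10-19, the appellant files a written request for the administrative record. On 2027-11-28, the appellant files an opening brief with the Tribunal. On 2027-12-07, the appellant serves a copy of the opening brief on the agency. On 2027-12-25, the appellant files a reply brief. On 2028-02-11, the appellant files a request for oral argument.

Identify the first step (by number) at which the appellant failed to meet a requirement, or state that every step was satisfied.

Step 1: the window is 14–53 days after 2027-08-14 (when the determination is issued), so 2027-08-28 through 2027-10-06; done 2027-10-04 — within the window.
Step 2: the window is 9–23 days after 2027-10-04 (when the notice of appeal is served), so 2027-10-13 through 2027-10-27; done 2027-10-14 — within the window.
Step 3: the window is 23–88 days after 2027-08-14 (when the determination is issued), so 2027-09-06 through 2027-11-10; 2027-10-19 falls inside that range.
Step 4: the earliest permitted date is 39 days after 2027-10-19 (when the record is requested), i.e. 2027-11-27; done 2027-11-28 — permitted.
Step 5: 10 days after 2027-11-28 (when the opening brief is filed) is 2027-12-08; 2027-12-07 is within that limit.
Step 6: 14 days after 2027-12-07 (when the brief is served on the agency) is 2027-12-21; not done until 2027-12-25, 4 days after the deadline.

Step 6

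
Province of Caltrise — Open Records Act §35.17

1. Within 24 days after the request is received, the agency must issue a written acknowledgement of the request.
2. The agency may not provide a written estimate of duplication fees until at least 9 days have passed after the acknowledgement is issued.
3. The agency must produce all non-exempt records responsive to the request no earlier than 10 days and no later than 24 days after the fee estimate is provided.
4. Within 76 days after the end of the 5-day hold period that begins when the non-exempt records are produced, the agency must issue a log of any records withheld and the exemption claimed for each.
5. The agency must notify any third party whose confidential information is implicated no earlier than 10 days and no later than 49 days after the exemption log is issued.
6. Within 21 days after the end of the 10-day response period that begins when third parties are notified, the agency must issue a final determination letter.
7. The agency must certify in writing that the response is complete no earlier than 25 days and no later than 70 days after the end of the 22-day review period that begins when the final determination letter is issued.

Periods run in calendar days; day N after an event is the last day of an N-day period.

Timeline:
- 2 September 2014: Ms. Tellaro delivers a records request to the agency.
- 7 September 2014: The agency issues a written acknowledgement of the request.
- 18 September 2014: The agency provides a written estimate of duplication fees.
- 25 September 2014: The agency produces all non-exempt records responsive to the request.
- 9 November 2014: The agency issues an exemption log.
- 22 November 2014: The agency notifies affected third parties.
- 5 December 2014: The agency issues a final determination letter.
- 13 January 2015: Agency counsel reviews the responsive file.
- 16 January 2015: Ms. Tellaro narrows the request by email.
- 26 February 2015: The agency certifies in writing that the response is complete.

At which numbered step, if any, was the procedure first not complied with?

Step 1: 24 days after 2 September 2014 (when the request is received) is 26 September 2014; 7 September 2014 is within that limit.
Step 2: the earliest permitted date is 9 days after 7 September 2014 (when the acknowledgement is issued), i.e. 16 September 2014; done 18 September 2014 — permitted.
Step 3: the window is 10–24 days after 18 September 2014 (when the fee estimate is provided), so 28 September 2014 through 12 October 2014; 25 September 2014 is 3 days too early.

Step 3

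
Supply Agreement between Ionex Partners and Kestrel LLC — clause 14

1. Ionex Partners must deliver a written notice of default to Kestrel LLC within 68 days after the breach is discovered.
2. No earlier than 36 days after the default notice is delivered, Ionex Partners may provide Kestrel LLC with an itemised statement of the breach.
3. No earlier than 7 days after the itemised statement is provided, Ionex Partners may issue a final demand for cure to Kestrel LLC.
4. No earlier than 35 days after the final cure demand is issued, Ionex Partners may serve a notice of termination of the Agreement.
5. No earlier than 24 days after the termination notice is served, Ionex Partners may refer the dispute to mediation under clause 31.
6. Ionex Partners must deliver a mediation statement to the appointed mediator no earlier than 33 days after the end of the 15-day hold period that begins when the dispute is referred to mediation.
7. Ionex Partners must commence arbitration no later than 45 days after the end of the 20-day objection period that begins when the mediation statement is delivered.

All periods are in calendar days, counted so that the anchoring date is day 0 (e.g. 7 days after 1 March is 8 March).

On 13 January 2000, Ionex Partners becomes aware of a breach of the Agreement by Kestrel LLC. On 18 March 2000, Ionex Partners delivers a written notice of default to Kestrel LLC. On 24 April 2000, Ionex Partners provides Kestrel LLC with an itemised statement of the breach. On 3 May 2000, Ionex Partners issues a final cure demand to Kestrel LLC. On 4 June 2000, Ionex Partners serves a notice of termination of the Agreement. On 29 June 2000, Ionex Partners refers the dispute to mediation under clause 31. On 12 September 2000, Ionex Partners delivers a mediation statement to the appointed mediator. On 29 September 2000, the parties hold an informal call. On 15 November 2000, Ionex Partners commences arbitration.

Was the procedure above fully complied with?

No

Step 1 — counting 68 days from 13 January 2000 (when the breach is discovered) gives a deadline of 21 March 2000; completed 18 March 2000, before the deadline.
Step 2 — must wait 36 days from 18 March 2000 (when the default notice is delivered), so not before 23 April 2000; done 24 April 2000, after the minimum wait.
Step 3 — must wait 7 days from 24 April 2000 (when the itemised statement is provided), so not before 1 May 2000; 3 May 2000 is on or after that date.
Step 4 — must wait 35 days from 3 May 2000 (when the final cure demand is issued), so not before 7 June 2000; 4 June 2000 is 3 days before the earliest permitted date.
Later steps need not be reached.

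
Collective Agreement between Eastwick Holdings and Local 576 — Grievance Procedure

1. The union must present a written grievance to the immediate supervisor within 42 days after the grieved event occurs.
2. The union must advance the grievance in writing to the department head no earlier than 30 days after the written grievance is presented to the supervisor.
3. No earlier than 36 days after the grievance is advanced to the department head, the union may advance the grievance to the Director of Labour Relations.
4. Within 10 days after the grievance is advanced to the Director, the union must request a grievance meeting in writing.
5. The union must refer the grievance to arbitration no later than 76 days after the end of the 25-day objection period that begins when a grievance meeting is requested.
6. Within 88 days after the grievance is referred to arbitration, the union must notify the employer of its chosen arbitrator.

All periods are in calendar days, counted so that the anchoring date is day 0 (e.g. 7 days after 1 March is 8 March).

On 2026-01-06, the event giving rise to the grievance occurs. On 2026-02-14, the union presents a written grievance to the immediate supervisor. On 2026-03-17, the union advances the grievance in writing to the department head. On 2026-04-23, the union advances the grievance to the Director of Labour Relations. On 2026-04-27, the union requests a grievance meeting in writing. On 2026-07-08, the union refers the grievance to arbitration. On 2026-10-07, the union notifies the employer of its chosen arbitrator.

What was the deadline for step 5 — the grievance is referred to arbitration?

A grievance meeting is requested on 2026-04-27; the 25-day objection period therefore ends 2026-05-22, and step 5 runs from that date. 76 days after 2026-05-22 is 2026-08-06.

2026-08-06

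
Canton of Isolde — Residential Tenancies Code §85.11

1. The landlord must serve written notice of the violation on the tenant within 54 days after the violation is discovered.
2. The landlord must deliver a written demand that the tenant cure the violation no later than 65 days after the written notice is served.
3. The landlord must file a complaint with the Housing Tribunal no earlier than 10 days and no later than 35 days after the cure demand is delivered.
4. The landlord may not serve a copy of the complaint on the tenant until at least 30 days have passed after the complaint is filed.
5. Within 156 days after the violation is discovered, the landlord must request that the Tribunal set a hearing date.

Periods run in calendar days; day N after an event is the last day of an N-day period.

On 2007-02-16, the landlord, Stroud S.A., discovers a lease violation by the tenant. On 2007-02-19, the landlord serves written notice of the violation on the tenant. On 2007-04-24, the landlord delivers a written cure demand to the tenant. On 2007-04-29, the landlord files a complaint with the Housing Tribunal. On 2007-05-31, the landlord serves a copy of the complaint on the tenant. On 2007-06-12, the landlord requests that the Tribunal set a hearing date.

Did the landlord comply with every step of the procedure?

No

Step 1 — counting 54 days from 2007-02-16 (when the violation is discovered) gives a deadline of 2007-04-11; completed 2007-02-19, before the deadline.
Step 2 — counting 65 days from 2007-02-19 (when the written notice is served) gives a deadline of 2007-04-25; done 2007-04-24 — timely.
Step 3 — 10 and 35 days from 2007-04-24 (when the cure demand is delivered) are 2007-05-04 and 2007-05-29 respectively; 2007-04-29 is 5 days too early.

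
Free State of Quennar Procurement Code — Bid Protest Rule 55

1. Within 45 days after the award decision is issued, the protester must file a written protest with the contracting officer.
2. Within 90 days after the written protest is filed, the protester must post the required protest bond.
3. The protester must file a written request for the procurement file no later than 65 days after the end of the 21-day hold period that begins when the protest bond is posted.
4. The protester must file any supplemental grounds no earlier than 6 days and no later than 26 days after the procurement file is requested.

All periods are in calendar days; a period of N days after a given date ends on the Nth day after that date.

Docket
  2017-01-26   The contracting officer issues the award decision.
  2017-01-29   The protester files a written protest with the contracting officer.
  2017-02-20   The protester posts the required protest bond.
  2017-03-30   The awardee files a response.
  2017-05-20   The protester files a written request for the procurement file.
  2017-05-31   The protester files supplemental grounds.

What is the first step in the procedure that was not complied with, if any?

Step 3

Step 1 — counting 45 days from 2017-01-26 (when the award decision is issued) gives a deadline of 2017-03-12; done 2017-01-29 — timely.
Step 2 — counting 90 days from 2017-01-29 (when the written protest is filed) gives a deadline of 2017-04-29; done 2017-02-20 — timely.
Step 3 — counting 65 days from 2017-03-13 (end of the 21-day hold period, which began when the protest bond is posted on 2017-02-20) gives a deadline of 2017-05-17; not done until 2017-05-20, 3 days after the deadline.
No need to go further; step 3 was not satisfied.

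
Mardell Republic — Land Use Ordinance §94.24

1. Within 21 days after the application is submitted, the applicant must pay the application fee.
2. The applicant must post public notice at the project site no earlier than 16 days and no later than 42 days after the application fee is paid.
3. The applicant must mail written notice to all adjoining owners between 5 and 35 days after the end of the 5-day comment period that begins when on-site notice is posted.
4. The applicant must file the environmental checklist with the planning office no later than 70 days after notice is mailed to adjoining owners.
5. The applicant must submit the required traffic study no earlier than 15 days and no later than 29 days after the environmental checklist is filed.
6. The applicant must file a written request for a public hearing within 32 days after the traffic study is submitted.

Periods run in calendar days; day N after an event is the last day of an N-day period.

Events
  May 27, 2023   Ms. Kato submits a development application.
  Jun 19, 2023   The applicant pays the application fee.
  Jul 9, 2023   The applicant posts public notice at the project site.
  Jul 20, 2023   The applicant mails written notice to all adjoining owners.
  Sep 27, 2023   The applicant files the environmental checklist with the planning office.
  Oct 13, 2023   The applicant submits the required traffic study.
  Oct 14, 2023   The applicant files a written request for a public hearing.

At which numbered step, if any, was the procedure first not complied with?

Step 1

Step 1: 21 days after May 27, 2023 (when the application is submitted) is Jun 17, 2023; done Jun 19, 2023 — 2 days late.
That is the first point of non-compliance.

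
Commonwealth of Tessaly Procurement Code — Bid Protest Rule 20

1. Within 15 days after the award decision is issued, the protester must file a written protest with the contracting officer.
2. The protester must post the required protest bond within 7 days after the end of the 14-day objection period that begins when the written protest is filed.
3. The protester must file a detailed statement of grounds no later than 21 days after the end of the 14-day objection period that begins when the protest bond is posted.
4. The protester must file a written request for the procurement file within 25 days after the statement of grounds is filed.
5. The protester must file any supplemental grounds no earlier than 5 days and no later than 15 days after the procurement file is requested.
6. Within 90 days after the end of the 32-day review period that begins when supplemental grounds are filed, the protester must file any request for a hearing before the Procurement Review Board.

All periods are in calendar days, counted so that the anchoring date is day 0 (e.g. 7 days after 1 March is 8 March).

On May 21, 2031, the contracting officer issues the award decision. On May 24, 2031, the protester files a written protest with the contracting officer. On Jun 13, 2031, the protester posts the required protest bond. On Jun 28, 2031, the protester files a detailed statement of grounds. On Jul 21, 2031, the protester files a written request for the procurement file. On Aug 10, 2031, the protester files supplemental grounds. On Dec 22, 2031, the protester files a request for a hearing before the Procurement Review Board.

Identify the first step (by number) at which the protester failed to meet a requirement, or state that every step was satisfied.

Step 5

Step 1 — counting 15 days from May 21, 2031 (when the award decision is issued) gives a deadline of Jun 5, 2031; completed May 24, 2031, before the deadline.
Step 2 — counting 7 days from Jun 7, 2031 (end of the 14-day objection period, which began when the written protest is filed on May 24, 2031) gives a deadline of Jun 14, 2031; Jun 13, 2031 is within that limit.
Step 3 — counting 21 days from Jun 27, 2031 (end of the 14-day objection period, which began when the protest bond is posted on Jun 13, 2031) gives a deadline of Jul 18, 2031; Jun 28, 2031 is within that limit.
Step 4 — counting 25 days from Jun 28, 2031 (when the statement of grounds is filed) gives a deadline of Jul 23, 2031; Jul 21, 2031 is within that limit.
Step 5 — 5 and 15 days from Jul 21, 2031 (when the procurement file is requested) are Jul 26, 2031 and Aug 5, 2031 respectively; done Aug 10, 2031 — 5 days after the window closed.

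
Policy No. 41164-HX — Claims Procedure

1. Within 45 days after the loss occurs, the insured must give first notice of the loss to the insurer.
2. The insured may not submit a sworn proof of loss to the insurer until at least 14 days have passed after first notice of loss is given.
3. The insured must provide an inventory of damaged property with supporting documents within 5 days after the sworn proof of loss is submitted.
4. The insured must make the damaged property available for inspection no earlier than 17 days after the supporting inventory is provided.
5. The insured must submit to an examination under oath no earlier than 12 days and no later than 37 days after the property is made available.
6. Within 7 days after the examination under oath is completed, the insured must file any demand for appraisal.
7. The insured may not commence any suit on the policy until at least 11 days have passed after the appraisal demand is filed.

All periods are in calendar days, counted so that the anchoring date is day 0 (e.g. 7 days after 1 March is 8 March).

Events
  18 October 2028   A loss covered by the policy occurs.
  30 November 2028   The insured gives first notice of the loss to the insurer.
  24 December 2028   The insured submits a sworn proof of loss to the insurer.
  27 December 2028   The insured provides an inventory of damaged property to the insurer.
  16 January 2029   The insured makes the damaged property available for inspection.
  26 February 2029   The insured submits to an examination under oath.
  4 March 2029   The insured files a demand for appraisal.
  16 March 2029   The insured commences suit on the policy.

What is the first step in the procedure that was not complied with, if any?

Step 5

(1) due by 18 October 2028 + 45 days = 2 December 2028; completed 30 November 2028, before the deadline.
(2) permitted from 30 November 2028 + 14 days = 14 December 2028 onward; done 24 December 2028, after the minimum wait.
(3) due by 24 December 2028 + 5 days = 29 December 2028; completed 27 December 2028, before the deadline.
(4) permitted from 27 December 2028 + 17 days = 13 January 2029 onward; done 16 January 2029 — permitted.
(5) the permitted window runs from 16 January 2029 + 12 = 28 January 2029 to 16 January 2029 + 37 = 22 February 2029; done 26 February 2029 — 4 days after the window closed.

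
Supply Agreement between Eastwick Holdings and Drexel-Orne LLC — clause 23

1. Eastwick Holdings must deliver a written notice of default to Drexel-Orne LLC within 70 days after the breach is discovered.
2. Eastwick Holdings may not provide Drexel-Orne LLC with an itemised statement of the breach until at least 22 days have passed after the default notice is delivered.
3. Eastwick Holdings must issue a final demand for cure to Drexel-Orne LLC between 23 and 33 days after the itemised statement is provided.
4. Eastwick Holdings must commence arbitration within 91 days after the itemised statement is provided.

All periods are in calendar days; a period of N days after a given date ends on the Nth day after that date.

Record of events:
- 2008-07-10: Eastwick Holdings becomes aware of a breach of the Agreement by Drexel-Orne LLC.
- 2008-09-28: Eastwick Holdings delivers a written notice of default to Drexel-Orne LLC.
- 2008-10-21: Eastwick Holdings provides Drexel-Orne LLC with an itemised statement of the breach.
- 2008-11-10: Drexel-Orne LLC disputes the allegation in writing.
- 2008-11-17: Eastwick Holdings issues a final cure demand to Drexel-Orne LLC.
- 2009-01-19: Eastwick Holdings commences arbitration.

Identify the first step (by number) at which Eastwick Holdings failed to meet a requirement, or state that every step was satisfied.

Step 1 — counting 70 days from 2008-07-10 (when the breach is discovered) gives a deadline of 2008-09-18; 2008-09-28 misses that deadline by 10 days.

Step 1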